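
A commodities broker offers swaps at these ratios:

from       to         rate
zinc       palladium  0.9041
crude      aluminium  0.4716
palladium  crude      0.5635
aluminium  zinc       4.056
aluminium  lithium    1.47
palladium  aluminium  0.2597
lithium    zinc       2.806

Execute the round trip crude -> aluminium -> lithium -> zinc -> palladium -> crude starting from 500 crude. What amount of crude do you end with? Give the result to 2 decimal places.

500 crude × 0.4716 = 235.8 aluminium
235.8 aluminium × 1.47 = 346.626 lithium
346.626 lithium × 2.806 = 972.632556 zinc
972.632556 zinc × 0.9041 = 879.3570938796 palladium
879.3570938796 palladium × 0.5635 = 495.5177224011546 crude

495.52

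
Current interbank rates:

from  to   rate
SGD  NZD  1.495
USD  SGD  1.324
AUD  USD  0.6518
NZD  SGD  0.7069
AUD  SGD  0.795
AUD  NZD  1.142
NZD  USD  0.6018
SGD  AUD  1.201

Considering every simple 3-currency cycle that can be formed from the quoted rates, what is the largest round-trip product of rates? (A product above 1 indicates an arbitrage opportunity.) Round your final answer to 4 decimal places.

1.1912

SGD→NZD→USD→SGD: 1.495 × 0.6018 × 1.324 = 1.19119
AUD→USD→SGD→AUD: 0.6518 × 1.324 × 1.201 = 1.03644
AUD→NZD→SGD→AUD: 1.142 × 0.7069 × 1.201 = 0.96954
Maximum is SGD→NZD→USD→SGD at 1.1912; arbitrage exists.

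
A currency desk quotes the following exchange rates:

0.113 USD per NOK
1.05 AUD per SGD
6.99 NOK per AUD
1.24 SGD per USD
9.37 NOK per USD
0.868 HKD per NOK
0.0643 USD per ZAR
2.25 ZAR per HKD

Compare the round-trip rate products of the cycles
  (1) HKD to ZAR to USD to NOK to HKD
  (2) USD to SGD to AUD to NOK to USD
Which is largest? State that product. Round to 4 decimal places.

(1) 2.25 × 0.0643 × 9.37 × 0.868 = 1.17666
(2) 1.24 × 1.05 × 6.99 × 0.113 = 1.02841
Highest is cycle (1) at 1.1767 (>1, arbitrage).

1.1767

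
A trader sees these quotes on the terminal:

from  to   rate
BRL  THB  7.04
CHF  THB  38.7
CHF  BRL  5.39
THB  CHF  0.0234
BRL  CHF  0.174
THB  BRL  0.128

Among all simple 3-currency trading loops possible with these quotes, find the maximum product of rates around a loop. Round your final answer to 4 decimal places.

0.8879

CHF→BRL→THB→CHF: 5.39 × 7.04 × 0.0234 = 0.88793
CHF→THB→BRL→CHF: 38.7 × 0.128 × 0.174 = 0.86193
Maximum is CHF→BRL→THB→CHF at 0.8879; no arbitrage — every cycle loses value.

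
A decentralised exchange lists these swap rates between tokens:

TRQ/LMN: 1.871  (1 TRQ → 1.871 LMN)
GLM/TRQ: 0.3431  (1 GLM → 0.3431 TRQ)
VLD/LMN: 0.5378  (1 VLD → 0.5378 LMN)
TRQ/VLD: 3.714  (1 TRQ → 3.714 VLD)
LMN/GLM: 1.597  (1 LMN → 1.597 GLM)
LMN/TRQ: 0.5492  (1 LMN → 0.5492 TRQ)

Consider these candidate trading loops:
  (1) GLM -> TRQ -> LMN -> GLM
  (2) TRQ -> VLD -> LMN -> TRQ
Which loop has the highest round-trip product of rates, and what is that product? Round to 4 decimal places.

1.0970

(1) 0.3431 × 1.871 × 1.597 = 1.02518
(2) 3.714 × 0.5378 × 0.5492 = 1.09697
Highest is cycle (2) at 1.0970 (>1, arbitrage).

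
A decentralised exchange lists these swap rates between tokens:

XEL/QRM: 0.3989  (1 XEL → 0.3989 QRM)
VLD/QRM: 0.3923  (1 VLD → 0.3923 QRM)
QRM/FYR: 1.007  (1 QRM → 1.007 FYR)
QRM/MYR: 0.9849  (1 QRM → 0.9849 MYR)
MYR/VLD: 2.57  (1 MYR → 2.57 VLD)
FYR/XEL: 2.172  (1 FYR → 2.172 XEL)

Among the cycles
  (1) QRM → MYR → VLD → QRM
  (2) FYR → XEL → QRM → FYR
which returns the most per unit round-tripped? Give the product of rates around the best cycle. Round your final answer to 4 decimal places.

0.9930

(1) 0.9849 × 2.57 × 0.3923 = 0.99299
(2) 2.172 × 0.3989 × 1.007 = 0.87248
Highest is cycle (1) at 0.9930 (≤1, no arbitrage).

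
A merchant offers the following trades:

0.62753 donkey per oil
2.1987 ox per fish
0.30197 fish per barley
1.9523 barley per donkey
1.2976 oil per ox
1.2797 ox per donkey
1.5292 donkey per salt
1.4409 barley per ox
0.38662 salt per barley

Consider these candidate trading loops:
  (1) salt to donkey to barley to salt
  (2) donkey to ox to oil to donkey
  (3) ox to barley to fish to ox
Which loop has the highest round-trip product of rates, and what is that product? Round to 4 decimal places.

(1) 1.5292 × 1.9523 × 0.38662 = 1.15424
(2) 1.2797 × 1.2976 × 0.62753 = 1.04204
(3) 1.4409 × 0.30197 × 2.1987 = 0.95667
Highest is cycle (1) at 1.1542 (>1, arbitrage).

1.1542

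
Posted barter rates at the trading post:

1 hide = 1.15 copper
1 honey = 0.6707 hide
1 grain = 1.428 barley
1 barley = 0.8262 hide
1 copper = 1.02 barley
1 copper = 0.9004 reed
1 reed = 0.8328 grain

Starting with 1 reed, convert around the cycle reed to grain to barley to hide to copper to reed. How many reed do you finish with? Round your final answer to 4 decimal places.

1.0174

1 reed × 0.8328 = 0.8328 grain
0.8328 grain × 1.428 = 1.1892384 barley
1.1892384 barley × 0.8262 = 0.98254876608 hide
0.98254876608 hide × 1.15 = 1.129931080992 copper
1.129931080992 copper × 0.9004 = 1.0173899453251968 reed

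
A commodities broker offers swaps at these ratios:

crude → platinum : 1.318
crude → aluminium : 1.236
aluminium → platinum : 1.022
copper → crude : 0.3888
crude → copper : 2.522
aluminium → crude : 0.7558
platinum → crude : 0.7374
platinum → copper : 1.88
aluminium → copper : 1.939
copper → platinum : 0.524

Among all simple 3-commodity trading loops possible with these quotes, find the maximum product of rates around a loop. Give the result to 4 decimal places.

crude→copper→platinum→crude: 2.522 × 0.524 × 0.7374 = 0.97449
crude→platinum→copper→crude: 1.318 × 1.88 × 0.3888 = 0.96338
aluminium→copper→crude→aluminium: 1.939 × 0.3888 × 1.236 = 0.93180
aluminium→platinum→crude→aluminium: 1.022 × 0.7374 × 1.236 = 0.93148
Maximum is crude→copper→platinum→crude at 0.9745; no arbitrage — every cycle loses value.

0.9745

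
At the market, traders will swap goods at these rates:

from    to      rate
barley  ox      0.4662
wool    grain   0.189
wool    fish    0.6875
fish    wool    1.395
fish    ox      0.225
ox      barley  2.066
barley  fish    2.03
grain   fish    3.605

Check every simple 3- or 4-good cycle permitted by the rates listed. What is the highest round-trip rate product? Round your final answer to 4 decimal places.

fish→wool→grain→fish: 1.395 × 0.189 × 3.605 = 0.95048
fish→ox→barley→fish: 0.225 × 2.066 × 2.03 = 0.94365
Maximum is fish→wool→grain→fish at 0.9505; no arbitrage — every cycle loses value.

0.9505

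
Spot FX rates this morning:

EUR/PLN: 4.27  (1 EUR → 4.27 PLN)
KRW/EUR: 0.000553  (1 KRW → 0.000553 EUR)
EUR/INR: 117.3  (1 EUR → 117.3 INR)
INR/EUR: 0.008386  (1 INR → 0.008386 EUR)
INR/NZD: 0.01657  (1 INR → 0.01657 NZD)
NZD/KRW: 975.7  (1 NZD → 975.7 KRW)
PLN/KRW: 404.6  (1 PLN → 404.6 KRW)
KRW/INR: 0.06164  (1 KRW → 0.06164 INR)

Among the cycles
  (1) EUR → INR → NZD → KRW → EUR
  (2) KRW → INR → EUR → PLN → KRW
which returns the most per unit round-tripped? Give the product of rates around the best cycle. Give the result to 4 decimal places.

1.0487

(1) 117.3 × 0.01657 × 975.7 × 0.000553 = 1.04873
(2) 0.06164 × 0.008386 × 4.27 × 404.6 = 0.89304
Highest is cycle (1) at 1.0487 (>1, arbitrage).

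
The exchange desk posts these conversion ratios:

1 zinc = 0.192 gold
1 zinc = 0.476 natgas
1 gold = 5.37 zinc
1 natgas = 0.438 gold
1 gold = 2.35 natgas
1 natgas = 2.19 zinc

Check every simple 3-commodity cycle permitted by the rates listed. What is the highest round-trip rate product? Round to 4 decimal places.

natgas→gold→zinc→natgas: 0.438 × 5.37 × 0.476 = 1.11958
natgas→zinc→gold→natgas: 2.19 × 0.192 × 2.35 = 0.98813
Maximum is natgas→gold→zinc→natgas at 1.1196; arbitrage exists.

1.1196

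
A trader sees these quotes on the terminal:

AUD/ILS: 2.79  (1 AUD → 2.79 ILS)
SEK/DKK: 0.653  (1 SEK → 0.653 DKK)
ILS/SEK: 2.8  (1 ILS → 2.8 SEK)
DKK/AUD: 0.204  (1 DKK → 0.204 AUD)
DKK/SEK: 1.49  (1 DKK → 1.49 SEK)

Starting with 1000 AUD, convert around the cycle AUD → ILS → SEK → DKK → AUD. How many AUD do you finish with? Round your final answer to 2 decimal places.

1040.65

1000 AUD × 2.79 = 2790 ILS
2790 ILS × 2.8 = 7812 SEK
7812 SEK × 0.653 = 5101.236 DKK
5101.236 DKK × 0.204 = 1040.652144 AUD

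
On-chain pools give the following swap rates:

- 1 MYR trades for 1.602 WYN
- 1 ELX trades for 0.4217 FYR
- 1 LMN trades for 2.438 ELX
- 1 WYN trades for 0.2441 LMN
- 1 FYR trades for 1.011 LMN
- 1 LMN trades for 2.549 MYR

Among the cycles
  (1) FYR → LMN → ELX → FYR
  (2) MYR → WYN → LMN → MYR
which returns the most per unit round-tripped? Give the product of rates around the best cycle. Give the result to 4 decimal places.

1.0394

(1) 1.011 × 2.438 × 0.4217 = 1.03941
(2) 1.602 × 0.2441 × 2.549 = 0.99678
Highest is cycle (1) at 1.0394 (>1, arbitrage).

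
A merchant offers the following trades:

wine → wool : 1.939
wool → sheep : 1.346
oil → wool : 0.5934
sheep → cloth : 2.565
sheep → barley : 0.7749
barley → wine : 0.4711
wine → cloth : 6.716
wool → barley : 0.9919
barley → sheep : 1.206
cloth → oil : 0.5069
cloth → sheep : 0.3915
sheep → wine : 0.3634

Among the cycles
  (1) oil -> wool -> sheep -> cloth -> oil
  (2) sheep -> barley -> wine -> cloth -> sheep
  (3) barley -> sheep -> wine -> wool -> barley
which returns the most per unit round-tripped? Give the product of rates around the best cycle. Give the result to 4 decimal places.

(1) 0.5934 × 1.346 × 2.565 × 0.5069 = 1.03849
(2) 0.7749 × 0.4711 × 6.716 × 0.3915 = 0.95985
(3) 1.206 × 0.3634 × 1.939 × 0.9919 = 0.84290
Highest is cycle (1) at 1.0385 (>1, arbitrage).

1.0385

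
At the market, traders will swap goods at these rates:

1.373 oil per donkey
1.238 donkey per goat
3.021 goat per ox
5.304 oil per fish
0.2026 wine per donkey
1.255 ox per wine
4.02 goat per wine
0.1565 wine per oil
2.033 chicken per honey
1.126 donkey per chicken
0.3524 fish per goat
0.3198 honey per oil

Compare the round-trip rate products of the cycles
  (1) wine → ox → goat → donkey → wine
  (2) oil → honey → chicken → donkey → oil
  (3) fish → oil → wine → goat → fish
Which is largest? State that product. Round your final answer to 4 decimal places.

(1) 1.255 × 3.021 × 1.238 × 0.2026 = 0.95094
(2) 0.3198 × 2.033 × 1.126 × 1.373 = 1.00514
(3) 5.304 × 0.1565 × 4.02 × 0.3524 = 1.17593
Highest is cycle (3) at 1.1759 (>1, arbitrage).

1.1759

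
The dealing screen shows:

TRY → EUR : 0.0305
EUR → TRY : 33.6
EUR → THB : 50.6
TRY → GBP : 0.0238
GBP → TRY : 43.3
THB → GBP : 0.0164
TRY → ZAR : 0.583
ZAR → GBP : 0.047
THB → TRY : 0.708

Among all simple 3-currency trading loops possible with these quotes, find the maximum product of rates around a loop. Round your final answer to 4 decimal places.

TRY→ZAR→GBP→TRY: 0.583 × 0.047 × 43.3 = 1.18646
TRY→EUR→THB→TRY: 0.0305 × 50.6 × 0.708 = 1.09266
Maximum is TRY→ZAR→GBP→TRY at 1.1865; arbitrage exists.

1.1865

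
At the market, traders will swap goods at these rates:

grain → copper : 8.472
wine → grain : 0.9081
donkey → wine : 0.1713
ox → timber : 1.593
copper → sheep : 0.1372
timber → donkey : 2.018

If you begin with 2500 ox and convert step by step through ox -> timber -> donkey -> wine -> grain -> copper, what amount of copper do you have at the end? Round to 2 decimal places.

2500 ox × 1.593 = 3982.5 timber
3982.5 timber × 2.018 = 8036.685 donkey
8036.685 donkey × 0.1713 = 1376.6841405 wine
1376.6841405 wine × 0.9081 = 1250.16686798805 grain
1250.16686798805 grain × 8.472 = 10591.4137055947596 copper

10591.41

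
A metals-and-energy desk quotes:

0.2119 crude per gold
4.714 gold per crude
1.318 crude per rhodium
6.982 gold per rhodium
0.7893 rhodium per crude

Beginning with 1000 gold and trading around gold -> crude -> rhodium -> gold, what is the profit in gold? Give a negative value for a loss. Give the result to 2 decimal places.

1000 gold × 0.2119 = 211.9 crude
211.9 crude × 0.7893 = 167.25267 rhodium
167.25267 rhodium × 6.982 = 1167.75814194 gold
Net change: 1167.75814194 − 1000 = 167.75814194 gold

167.76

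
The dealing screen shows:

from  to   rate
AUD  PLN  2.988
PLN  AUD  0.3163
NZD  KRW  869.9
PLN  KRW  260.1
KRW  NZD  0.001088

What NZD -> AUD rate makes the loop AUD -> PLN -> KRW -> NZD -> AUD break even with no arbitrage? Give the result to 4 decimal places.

1.1826

Known legs of the cycle: 2.988 × 260.1 × 0.001088 = 0.8455705344
For no arbitrage the full-cycle product must be 1, so the missing rate is 1 / 0.8455705344 ≈ 1.182633.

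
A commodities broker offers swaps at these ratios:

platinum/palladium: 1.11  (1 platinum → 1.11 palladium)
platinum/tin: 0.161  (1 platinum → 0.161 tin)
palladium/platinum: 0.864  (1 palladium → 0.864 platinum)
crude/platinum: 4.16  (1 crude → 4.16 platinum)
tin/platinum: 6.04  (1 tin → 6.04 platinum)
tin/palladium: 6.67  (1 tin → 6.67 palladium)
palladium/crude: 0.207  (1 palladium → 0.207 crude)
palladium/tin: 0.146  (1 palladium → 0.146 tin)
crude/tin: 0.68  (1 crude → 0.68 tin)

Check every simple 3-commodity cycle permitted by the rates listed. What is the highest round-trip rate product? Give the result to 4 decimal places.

palladium→tin→platinum→palladium: 0.146 × 6.04 × 1.11 = 0.97884
crude→platinum→palladium→crude: 4.16 × 1.11 × 0.207 = 0.95584
crude→tin→palladium→crude: 0.68 × 6.67 × 0.207 = 0.93887
palladium→platinum→tin→palladium: 0.864 × 0.161 × 6.67 = 0.92782
Maximum is palladium→tin→platinum→palladium at 0.9788; no arbitrage — every cycle loses value.

0.9788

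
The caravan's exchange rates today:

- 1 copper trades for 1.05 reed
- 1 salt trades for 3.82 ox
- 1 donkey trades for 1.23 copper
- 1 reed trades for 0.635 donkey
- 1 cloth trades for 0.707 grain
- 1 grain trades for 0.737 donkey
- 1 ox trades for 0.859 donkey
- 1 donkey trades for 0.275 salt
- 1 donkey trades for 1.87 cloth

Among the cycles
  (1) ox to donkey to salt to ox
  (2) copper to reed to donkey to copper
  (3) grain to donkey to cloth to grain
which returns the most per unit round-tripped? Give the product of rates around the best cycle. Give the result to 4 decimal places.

0.9744

(1) 0.859 × 0.275 × 3.82 = 0.90238
(2) 1.05 × 0.635 × 1.23 = 0.82010
(3) 0.737 × 1.87 × 0.707 = 0.97438
Highest is cycle (3) at 0.9744 (≤1, no arbitrage).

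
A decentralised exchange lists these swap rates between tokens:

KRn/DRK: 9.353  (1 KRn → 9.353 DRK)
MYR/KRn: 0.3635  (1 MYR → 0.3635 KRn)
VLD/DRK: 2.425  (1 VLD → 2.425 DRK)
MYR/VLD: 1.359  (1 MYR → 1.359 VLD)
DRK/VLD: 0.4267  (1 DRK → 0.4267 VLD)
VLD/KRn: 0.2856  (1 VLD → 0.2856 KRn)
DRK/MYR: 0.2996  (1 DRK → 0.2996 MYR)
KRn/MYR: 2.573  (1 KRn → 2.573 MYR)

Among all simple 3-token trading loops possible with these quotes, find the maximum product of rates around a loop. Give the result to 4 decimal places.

1.1398

KRn→DRK→VLD→KRn: 9.353 × 0.4267 × 0.2856 = 1.13981
KRn→DRK→MYR→KRn: 9.353 × 0.2996 × 0.3635 = 1.01858
KRn→MYR→VLD→KRn: 2.573 × 1.359 × 0.2856 = 0.99866
DRK→MYR→VLD→DRK: 0.2996 × 1.359 × 2.425 = 0.98735
Maximum is KRn→DRK→VLD→KRn at 1.1398; arbitrage exists.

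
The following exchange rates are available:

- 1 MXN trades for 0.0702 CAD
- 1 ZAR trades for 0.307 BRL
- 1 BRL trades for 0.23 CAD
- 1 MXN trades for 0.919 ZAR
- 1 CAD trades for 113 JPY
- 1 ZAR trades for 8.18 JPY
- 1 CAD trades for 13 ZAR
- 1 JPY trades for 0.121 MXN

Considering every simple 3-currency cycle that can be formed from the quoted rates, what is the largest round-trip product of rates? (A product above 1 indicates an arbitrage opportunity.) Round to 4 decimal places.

JPY→MXN→CAD→JPY: 0.121 × 0.0702 × 113 = 0.95984
BRL→CAD→ZAR→BRL: 0.23 × 13 × 0.307 = 0.91793
JPY→MXN→ZAR→JPY: 0.121 × 0.919 × 8.18 = 0.90961
Maximum is JPY→MXN→CAD→JPY at 0.9598; no arbitrage — every cycle loses value.

0.9598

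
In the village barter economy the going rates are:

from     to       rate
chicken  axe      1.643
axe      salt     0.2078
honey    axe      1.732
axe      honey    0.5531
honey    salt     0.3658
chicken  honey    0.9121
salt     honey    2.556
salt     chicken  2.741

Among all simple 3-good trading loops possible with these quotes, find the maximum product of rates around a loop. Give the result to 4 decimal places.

chicken→axe→salt→chicken: 1.643 × 0.2078 × 2.741 = 0.93582
salt→honey→axe→salt: 2.556 × 1.732 × 0.2078 = 0.91993
chicken→honey→salt→chicken: 0.9121 × 0.3658 × 2.741 = 0.91452
Maximum is chicken→axe→salt→chicken at 0.9358; no arbitrage — every cycle loses value.

0.9358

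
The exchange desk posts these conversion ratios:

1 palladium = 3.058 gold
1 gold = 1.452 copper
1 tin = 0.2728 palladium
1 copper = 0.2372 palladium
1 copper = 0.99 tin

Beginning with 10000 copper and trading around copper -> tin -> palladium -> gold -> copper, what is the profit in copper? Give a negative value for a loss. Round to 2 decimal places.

10000 copper × 0.99 = 9900 tin
9900 tin × 0.2728 = 2700.72 palladium
2700.72 palladium × 3.058 = 8258.80176 gold
8258.80176 gold × 1.452 = 11991.78015552 copper
Net change: 11991.78015552 − 10000 = 1991.78015552 copper

1991.78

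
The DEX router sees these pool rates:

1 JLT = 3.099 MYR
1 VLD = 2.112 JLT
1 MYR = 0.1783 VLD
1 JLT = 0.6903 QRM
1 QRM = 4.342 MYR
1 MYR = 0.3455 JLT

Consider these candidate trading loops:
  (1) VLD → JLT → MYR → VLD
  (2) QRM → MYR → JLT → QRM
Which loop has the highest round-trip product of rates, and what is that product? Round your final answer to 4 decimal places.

1.1670

(1) 2.112 × 3.099 × 0.1783 = 1.16699
(2) 4.342 × 0.3455 × 0.6903 = 1.03556
Highest is cycle (1) at 1.1670 (>1, arbitrage).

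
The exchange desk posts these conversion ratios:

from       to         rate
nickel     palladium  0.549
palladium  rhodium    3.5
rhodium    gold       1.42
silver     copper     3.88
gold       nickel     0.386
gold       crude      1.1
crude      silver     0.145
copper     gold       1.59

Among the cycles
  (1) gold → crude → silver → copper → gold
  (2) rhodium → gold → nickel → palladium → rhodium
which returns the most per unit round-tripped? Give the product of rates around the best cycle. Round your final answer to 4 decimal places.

1.0532

(1) 1.1 × 0.145 × 3.88 × 1.59 = 0.98399
(2) 1.42 × 0.386 × 0.549 × 3.5 = 1.05321
Highest is cycle (2) at 1.0532 (>1, arbitrage).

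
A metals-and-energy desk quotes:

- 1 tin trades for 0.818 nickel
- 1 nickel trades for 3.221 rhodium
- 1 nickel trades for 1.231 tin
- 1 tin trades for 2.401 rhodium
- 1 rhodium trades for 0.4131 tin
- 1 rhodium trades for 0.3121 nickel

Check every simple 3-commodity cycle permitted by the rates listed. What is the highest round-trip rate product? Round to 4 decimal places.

rhodium→tin→nickel→rhodium: 0.4131 × 0.818 × 3.221 = 1.08843
rhodium→nickel→tin→rhodium: 0.3121 × 1.231 × 2.401 = 0.92245
Maximum is rhodium→tin→nickel→rhodium at 1.0884; arbitrage exists.

1.0884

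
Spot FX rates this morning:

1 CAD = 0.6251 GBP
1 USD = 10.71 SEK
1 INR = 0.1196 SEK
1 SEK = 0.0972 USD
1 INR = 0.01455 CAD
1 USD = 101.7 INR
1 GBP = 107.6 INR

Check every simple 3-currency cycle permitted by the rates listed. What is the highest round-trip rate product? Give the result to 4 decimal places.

USD→INR→SEK→USD: 101.7 × 0.1196 × 0.0972 = 1.18227
GBP→INR→CAD→GBP: 107.6 × 0.01455 × 0.6251 = 0.97864
Maximum is USD→INR→SEK→USD at 1.1823; arbitrage exists.

1.1823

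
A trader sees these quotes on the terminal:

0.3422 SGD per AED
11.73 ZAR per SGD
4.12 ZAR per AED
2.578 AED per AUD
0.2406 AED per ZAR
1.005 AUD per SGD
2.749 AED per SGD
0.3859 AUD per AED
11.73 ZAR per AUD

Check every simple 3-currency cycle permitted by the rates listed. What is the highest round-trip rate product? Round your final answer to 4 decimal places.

1.0891

ZAR→AED→AUD→ZAR: 0.2406 × 0.3859 × 11.73 = 1.08910
ZAR→AED→SGD→ZAR: 0.2406 × 0.3422 × 11.73 = 0.96577
SGD→AUD→AED→SGD: 1.005 × 2.578 × 0.3422 = 0.88660
Maximum is ZAR→AED→AUD→ZAR at 1.0891; arbitrage exists.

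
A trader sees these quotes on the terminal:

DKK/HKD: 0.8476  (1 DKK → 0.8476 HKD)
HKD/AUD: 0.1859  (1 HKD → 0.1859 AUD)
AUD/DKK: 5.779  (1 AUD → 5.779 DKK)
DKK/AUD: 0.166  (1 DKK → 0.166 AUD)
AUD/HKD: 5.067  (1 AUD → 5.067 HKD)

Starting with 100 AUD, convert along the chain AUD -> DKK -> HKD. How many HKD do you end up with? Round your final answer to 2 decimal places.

489.83

100 AUD × 5.779 = 577.9 DKK
577.9 DKK × 0.8476 = 489.82804 HKD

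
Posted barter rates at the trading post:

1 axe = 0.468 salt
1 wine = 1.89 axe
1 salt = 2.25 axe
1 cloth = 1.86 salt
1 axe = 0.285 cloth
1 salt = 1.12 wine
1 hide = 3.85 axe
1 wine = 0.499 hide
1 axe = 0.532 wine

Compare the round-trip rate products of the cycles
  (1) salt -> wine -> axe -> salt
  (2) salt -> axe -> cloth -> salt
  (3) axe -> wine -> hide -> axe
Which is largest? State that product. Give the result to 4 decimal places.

(1) 1.12 × 1.89 × 0.468 = 0.99066
(2) 2.25 × 0.285 × 1.86 = 1.19273
(3) 0.532 × 0.499 × 3.85 = 1.02205
Highest is cycle (2) at 1.1927 (>1, arbitrage).

1.1927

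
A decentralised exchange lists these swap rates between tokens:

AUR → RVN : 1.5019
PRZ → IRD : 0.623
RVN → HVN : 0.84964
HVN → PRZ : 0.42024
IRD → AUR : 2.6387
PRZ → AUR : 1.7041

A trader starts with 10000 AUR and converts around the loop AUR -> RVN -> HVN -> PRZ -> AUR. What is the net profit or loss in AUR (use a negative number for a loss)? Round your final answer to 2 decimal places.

-861.64

10000 AUR × 1.5019 = 15019 RVN
15019 RVN × 0.84964 = 12760.74316 HVN
12760.74316 HVN × 0.42024 = 5362.5747055584 PRZ
5362.5747055584 PRZ × 1.7041 = 9138.36355574206944 AUR
Net change: 9138.36355574206944 − 10000 = -861.63644425793056 AUR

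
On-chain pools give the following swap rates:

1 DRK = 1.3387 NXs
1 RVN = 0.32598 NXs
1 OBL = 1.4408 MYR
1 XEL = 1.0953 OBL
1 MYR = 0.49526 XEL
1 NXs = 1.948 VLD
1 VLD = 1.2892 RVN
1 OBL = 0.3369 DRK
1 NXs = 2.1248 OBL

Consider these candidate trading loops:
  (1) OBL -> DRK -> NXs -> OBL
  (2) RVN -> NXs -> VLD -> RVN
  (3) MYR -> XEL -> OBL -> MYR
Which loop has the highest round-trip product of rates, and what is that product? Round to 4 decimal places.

(1) 0.3369 × 1.3387 × 2.1248 = 0.95830
(2) 0.32598 × 1.948 × 1.2892 = 0.81865
(3) 0.49526 × 1.0953 × 1.4408 = 0.78157
Highest is cycle (1) at 0.9583 (≤1, no arbitrage).

0.9583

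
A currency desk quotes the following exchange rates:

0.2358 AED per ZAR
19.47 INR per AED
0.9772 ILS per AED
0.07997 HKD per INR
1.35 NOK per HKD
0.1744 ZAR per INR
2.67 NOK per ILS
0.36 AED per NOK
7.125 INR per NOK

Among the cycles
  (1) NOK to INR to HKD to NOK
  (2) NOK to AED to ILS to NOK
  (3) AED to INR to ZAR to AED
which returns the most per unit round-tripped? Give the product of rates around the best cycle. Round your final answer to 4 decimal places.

(1) 7.125 × 0.07997 × 1.35 = 0.76921
(2) 0.36 × 0.9772 × 2.67 = 0.93928
(3) 19.47 × 0.1744 × 0.2358 = 0.80067
Highest is cycle (2) at 0.9393 (≤1, no arbitrage).

0.9393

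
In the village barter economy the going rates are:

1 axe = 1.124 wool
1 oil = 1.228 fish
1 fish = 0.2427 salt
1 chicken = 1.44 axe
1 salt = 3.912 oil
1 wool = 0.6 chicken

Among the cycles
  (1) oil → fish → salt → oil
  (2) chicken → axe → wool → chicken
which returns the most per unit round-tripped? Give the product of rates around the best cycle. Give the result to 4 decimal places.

(1) 1.228 × 0.2427 × 3.912 = 1.16592
(2) 1.44 × 1.124 × 0.6 = 0.97114
Highest is cycle (1) at 1.1659 (>1, arbitrage).

1.1659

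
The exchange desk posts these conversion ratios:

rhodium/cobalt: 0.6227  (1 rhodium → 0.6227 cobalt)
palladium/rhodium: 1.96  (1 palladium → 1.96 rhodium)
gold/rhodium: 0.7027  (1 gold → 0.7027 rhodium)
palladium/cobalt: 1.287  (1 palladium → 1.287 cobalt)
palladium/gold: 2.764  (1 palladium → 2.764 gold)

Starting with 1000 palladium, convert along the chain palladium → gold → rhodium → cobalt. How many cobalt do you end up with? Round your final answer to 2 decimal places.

1209.45

1000 palladium × 2.764 = 2764 gold
2764 gold × 0.7027 = 1942.2628 rhodium
1942.2628 rhodium × 0.6227 = 1209.44704556 cobalt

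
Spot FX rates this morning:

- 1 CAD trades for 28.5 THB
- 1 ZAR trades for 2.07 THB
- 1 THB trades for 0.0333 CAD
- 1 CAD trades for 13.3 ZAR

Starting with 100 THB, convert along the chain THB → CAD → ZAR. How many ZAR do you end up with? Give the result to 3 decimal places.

44.289

100 THB × 0.0333 = 3.33 CAD
3.33 CAD × 13.3 = 44.289 ZAR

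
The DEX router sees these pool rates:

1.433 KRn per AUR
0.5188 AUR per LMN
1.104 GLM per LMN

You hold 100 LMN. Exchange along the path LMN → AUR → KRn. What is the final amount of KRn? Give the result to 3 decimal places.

100 LMN × 0.5188 = 51.88 AUR
51.88 AUR × 1.433 = 74.34404 KRn

74.344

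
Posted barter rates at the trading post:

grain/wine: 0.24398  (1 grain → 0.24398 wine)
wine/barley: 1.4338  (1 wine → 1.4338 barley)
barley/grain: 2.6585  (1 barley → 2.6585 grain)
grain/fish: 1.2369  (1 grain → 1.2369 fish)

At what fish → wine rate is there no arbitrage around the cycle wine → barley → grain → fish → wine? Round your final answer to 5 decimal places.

Known legs of the cycle: 1.4338 × 2.6585 × 1.2369 = 4.71476260437
For no arbitrage the full-cycle product must be 1, so the missing rate is 1 / 4.71476260437 ≈ 0.2120998.

0.21210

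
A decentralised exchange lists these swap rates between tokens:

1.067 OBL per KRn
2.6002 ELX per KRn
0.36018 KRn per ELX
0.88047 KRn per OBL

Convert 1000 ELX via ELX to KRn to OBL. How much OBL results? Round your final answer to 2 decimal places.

384.31

1000 ELX × 0.36018 = 360.18 KRn
360.18 KRn × 1.067 = 384.31206 OBL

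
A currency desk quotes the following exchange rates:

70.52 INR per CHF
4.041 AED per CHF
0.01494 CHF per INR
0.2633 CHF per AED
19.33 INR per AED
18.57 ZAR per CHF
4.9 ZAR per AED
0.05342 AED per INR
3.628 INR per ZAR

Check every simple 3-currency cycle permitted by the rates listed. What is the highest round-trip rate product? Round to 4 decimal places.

1.1670

CHF→AED→INR→CHF: 4.041 × 19.33 × 0.01494 = 1.16700
ZAR→INR→CHF→ZAR: 3.628 × 0.01494 × 18.57 = 1.00654
CHF→INR→AED→CHF: 70.52 × 0.05342 × 0.2633 = 0.99190
ZAR→INR→AED→ZAR: 3.628 × 0.05342 × 4.9 = 0.94966
Maximum is CHF→AED→INR→CHF at 1.1670; arbitrage exists.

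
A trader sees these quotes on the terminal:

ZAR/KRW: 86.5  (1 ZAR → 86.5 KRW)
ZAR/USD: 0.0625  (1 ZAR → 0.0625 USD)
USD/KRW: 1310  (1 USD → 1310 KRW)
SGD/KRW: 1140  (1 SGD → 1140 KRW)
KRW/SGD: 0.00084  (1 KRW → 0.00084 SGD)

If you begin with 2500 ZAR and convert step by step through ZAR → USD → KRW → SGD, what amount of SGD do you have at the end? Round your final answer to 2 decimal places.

2500 ZAR × 0.0625 = 156.25 USD
156.25 USD × 1310 = 204687.5 KRW
204687.5 KRW × 0.00084 = 171.9375 SGD

171.94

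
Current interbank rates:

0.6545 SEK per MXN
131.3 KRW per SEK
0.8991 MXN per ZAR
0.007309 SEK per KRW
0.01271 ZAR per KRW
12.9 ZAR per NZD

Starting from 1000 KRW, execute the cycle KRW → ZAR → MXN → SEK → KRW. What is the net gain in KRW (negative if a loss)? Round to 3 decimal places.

-17.963

1000 KRW × 0.01271 = 12.71 ZAR
12.71 ZAR × 0.8991 = 11.427561 MXN
11.427561 MXN × 0.6545 = 7.4793386745 SEK
7.4793386745 SEK × 131.3 = 982.03716796185 KRW
Net change: 982.03716796185 − 1000 = -17.96283203815 KRW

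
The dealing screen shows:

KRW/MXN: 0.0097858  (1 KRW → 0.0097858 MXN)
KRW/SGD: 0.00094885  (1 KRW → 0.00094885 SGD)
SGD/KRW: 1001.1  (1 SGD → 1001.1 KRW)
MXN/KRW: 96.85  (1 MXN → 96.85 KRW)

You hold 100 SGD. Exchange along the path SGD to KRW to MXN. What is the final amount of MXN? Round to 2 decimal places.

100 SGD × 1001.1 = 100110 KRW
100110 KRW × 0.0097858 = 979.656438 MXN

979.66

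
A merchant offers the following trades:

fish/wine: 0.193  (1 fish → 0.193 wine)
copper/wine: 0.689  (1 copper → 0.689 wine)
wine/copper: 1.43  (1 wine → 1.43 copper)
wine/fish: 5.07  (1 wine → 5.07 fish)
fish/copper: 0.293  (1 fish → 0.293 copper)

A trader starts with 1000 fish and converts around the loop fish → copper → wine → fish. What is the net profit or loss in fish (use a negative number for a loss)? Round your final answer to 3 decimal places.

23.516

1000 fish × 0.293 = 293 copper
293 copper × 0.689 = 201.877 wine
201.877 wine × 5.07 = 1023.51639 fish
Net change: 1023.51639 − 1000 = 23.51639 fish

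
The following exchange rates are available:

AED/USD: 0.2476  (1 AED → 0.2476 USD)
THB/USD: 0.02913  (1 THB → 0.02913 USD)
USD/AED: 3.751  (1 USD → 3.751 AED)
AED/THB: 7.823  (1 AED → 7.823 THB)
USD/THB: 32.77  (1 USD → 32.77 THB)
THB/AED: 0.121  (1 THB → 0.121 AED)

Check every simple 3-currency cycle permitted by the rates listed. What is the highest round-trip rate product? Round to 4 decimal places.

0.9818

USD→THB→AED→USD: 32.77 × 0.121 × 0.2476 = 0.98178
USD→AED→THB→USD: 3.751 × 7.823 × 0.02913 = 0.85479
Maximum is USD→THB→AED→USD at 0.9818; no arbitrage — every cycle loses value.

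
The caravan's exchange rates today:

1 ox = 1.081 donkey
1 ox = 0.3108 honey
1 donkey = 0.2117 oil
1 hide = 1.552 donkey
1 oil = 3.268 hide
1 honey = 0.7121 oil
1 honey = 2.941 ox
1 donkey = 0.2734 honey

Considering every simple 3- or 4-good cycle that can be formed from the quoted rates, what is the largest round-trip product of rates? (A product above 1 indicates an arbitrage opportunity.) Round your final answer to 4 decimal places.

donkey→oil→hide→donkey: 0.2117 × 3.268 × 1.552 = 1.07373
donkey→honey→oil→hide→donkey: 0.2734 × 0.7121 × 3.268 × 1.552 = 0.98745
donkey→honey→ox→donkey: 0.2734 × 2.941 × 1.081 = 0.86920
Maximum is donkey→oil→hide→donkey at 1.0737; arbitrage exists.

1.0737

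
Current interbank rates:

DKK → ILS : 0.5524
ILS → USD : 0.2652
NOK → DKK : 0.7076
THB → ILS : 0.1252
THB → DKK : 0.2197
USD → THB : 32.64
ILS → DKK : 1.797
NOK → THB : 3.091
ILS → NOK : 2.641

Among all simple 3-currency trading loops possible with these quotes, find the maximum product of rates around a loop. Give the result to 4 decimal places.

1.0837

USD→THB→ILS→USD: 32.64 × 0.1252 × 0.2652 = 1.08375
NOK→DKK→ILS→NOK: 0.7076 × 0.5524 × 2.641 = 1.03231
NOK→THB→ILS→NOK: 3.091 × 0.1252 × 2.641 = 1.02205
Maximum is USD→THB→ILS→USD at 1.0837; arbitrage exists.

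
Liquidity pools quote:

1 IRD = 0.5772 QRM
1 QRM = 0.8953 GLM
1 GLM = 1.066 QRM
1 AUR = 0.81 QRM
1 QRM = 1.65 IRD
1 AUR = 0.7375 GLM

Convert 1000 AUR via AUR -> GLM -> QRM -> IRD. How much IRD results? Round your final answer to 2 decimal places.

1000 AUR × 0.7375 = 737.5 GLM
737.5 GLM × 1.066 = 786.175 QRM
786.175 QRM × 1.65 = 1297.18875 IRD

1297.19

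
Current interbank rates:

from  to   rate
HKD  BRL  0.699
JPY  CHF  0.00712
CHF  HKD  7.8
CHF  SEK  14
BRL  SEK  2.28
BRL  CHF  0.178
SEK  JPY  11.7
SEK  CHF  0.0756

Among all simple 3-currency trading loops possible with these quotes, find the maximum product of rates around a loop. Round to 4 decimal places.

CHF→SEK→JPY→CHF: 14 × 11.7 × 0.00712 = 1.16626
BRL→CHF→HKD→BRL: 0.178 × 7.8 × 0.699 = 0.97049
Maximum is CHF→SEK→JPY→CHF at 1.1663; arbitrage exists.

1.1663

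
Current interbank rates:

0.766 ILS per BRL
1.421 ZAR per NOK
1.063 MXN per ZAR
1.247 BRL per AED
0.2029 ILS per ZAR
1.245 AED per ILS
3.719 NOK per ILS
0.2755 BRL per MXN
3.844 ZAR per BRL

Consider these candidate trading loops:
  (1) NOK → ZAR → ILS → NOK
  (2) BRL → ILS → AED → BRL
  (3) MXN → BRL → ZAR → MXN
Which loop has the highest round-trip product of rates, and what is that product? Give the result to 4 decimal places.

1.1892

(1) 1.421 × 0.2029 × 3.719 = 1.07227
(2) 0.766 × 1.245 × 1.247 = 1.18923
(3) 0.2755 × 3.844 × 1.063 = 1.12574
Highest is cycle (2) at 1.1892 (>1, arbitrage).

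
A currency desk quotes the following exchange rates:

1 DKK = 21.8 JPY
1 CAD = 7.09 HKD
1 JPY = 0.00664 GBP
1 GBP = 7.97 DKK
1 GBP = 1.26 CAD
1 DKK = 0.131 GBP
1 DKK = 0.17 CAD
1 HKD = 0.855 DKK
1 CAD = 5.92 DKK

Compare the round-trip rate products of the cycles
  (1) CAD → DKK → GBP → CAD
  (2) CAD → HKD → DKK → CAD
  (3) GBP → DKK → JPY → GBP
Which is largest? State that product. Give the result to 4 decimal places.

(1) 5.92 × 0.131 × 1.26 = 0.97716
(2) 7.09 × 0.855 × 0.17 = 1.03053
(3) 7.97 × 21.8 × 0.00664 = 1.15367
Highest is cycle (3) at 1.1537 (>1, arbitrage).

1.1537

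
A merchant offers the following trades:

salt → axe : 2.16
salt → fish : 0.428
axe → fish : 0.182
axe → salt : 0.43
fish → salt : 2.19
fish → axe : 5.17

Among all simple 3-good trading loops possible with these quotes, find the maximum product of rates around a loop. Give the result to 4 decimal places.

0.9515

salt→fish→axe→salt: 0.428 × 5.17 × 0.43 = 0.95149
salt→axe→fish→salt: 2.16 × 0.182 × 2.19 = 0.86093
Maximum is salt→fish→axe→salt at 0.9515; no arbitrage — every cycle loses value.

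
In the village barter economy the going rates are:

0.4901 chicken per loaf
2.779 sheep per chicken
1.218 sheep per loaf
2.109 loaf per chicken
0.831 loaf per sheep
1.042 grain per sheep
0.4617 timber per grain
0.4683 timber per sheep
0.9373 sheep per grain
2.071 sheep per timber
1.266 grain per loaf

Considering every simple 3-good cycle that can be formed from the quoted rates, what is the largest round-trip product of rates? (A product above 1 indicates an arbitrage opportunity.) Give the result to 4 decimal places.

sheep→loaf→chicken→sheep: 0.831 × 0.4901 × 2.779 = 1.13181
sheep→grain→timber→sheep: 1.042 × 0.4617 × 2.071 = 0.99634
sheep→loaf→grain→sheep: 0.831 × 1.266 × 0.9373 = 0.98608
Maximum is sheep→loaf→chicken→sheep at 1.1318; arbitrage exists.

1.1318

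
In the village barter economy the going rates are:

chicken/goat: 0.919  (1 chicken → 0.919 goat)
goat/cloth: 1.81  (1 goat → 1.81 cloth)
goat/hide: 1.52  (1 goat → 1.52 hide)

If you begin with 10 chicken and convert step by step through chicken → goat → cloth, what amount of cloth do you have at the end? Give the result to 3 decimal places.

10 chicken × 0.919 = 9.19 goat
9.19 goat × 1.81 = 16.6339 cloth

16.634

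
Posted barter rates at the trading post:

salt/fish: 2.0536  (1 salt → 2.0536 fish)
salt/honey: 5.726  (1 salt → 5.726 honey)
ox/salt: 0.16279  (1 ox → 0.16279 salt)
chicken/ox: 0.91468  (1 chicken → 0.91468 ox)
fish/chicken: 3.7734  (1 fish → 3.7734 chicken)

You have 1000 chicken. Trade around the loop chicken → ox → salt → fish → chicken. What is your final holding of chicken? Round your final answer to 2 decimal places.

1000 chicken × 0.91468 = 914.68 ox
914.68 ox × 0.16279 = 148.9007572 salt
148.9007572 salt × 2.0536 = 305.78259498592 fish
305.78259498592 fish × 3.7734 = 1153.840043919870528 chicken

1153.84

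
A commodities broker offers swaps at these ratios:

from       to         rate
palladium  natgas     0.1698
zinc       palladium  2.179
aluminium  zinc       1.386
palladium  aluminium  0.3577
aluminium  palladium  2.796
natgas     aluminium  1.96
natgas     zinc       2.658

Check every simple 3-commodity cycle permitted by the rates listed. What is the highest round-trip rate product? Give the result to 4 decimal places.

1.0803

palladium→aluminium→zinc→palladium: 0.3577 × 1.386 × 2.179 = 1.08029
palladium→natgas→zinc→palladium: 0.1698 × 2.658 × 2.179 = 0.98344
palladium→natgas→aluminium→palladium: 0.1698 × 1.96 × 2.796 = 0.93053
Maximum is palladium→aluminium→zinc→palladium at 1.0803; arbitrage exists.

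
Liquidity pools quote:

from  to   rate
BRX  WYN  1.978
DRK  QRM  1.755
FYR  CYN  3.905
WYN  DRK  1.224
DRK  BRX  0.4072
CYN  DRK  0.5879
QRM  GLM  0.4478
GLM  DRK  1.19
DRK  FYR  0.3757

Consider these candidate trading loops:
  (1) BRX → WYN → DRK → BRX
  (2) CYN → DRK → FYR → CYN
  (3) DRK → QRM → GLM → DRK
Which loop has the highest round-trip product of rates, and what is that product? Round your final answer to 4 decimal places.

(1) 1.978 × 1.224 × 0.4072 = 0.98586
(2) 0.5879 × 0.3757 × 3.905 = 0.86251
(3) 1.755 × 0.4478 × 1.19 = 0.93521
Highest is cycle (1) at 0.9859 (≤1, no arbitrage).

0.9859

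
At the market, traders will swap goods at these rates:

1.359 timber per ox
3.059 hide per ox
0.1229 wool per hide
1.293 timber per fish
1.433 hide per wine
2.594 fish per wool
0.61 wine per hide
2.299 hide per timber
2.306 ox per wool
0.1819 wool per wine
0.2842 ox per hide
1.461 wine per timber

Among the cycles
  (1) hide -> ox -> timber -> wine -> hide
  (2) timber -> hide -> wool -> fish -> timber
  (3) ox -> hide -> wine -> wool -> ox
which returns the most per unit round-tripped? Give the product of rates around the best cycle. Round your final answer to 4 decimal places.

(1) 0.2842 × 1.359 × 1.461 × 1.433 = 0.80861
(2) 2.299 × 0.1229 × 2.594 × 1.293 = 0.94767
(3) 3.059 × 0.61 × 0.1819 × 2.306 = 0.78271
Highest is cycle (2) at 0.9477 (≤1, no arbitrage).

0.9477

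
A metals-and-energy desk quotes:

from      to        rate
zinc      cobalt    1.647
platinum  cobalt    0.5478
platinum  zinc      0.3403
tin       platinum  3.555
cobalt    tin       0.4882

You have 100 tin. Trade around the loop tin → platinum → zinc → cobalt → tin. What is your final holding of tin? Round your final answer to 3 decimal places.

97.273

100 tin × 3.555 = 355.5 platinum
355.5 platinum × 0.3403 = 120.97665 zinc
120.97665 zinc × 1.647 = 199.24854255 cobalt
199.24854255 cobalt × 0.4882 = 97.27313847291 tin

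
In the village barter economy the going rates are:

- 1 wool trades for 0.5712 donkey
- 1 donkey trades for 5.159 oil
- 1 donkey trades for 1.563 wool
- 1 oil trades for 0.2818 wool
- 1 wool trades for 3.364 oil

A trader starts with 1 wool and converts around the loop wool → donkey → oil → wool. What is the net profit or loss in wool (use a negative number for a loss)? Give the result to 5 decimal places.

1 wool × 0.5712 = 0.5712 donkey
0.5712 donkey × 5.159 = 2.9468208 oil
2.9468208 oil × 0.2818 = 0.83041410144 wool
Net change: 0.83041410144 − 1 = -0.16958589856 wool

-0.16959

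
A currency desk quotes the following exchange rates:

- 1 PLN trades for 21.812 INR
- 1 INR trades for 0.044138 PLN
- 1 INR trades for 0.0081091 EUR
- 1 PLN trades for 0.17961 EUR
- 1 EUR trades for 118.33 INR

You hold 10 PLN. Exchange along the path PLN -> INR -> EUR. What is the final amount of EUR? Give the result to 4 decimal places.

1.7688

10 PLN × 21.812 = 218.12 INR
218.12 INR × 0.0081091 = 1.768756892 EUR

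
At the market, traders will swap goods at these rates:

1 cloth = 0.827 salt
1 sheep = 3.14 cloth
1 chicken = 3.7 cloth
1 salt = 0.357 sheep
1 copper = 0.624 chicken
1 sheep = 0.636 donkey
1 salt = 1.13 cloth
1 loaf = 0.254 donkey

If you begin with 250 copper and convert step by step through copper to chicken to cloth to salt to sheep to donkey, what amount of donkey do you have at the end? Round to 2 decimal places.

250 copper × 0.624 = 156 chicken
156 chicken × 3.7 = 577.2 cloth
577.2 cloth × 0.827 = 477.3444 salt
477.3444 salt × 0.357 = 170.4119508 sheep
170.4119508 sheep × 0.636 = 108.3820007088 donkey

108.38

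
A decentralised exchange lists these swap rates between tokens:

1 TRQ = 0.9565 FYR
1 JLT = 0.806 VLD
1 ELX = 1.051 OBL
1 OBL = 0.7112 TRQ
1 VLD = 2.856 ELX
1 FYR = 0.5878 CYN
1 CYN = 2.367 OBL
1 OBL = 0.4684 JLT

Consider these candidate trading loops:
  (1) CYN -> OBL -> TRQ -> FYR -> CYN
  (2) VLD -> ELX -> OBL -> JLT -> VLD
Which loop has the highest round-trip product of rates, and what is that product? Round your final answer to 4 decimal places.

1.1332

(1) 2.367 × 0.7112 × 0.9565 × 0.5878 = 0.94647
(2) 2.856 × 1.051 × 0.4684 × 0.806 = 1.13322
Highest is cycle (2) at 1.1332 (>1, arbitrage).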